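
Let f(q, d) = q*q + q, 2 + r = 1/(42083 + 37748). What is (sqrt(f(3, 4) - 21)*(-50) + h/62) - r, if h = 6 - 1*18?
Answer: 4470505/2474761 - 150*I ≈ 1.8064 - 150.0*I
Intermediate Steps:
h = -12 (h = 6 - 18 = -12)
r = -159661/79831 (r = -2 + 1/(42083 + 37748) = -2 + 1/79831 = -159661/79831 ≈ -2.0000)
f(q, d) = q + q**2 (f(q, d) = q**2 + q = q + q**2)
(sqrt(f(3, 4) - 21)*(-50) + h/62) - r = (sqrt(3*(1 + 3) - 21)*(-50) - 12/62) - 1*(-159661/79831) = (sqrt(3*4 - 21)*(-50) - 12*1/62) + 159661/79831 = (sqrt(12 - 21)*(-50) - 6/31) + 159661/79831 = (sqrt(-9)*(-50) - 6/31) + 159661/79831 = ((3*I)*(-50) - 6/31) + 159661/79831 = (-150*I - 6/31) + 159661/79831 = (-6/31 - 150*I) + 159661/79831 = 4470505/2474761 - 150*I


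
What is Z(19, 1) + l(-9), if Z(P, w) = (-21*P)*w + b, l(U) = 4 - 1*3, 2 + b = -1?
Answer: -401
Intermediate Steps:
b = -3 (b = -2 - 1 = -3)
l(U) = 1 (l(U) = 4 - 3 = 1)
Z(P, w) = -3 - 21*P*w (Z(P, w) = (-21*P)*w - 3 = -21*P*w - 3 = -3 - 21*P*w)
Z(19, 1) + l(-9) = (-3 - 21*19*1) + 1 = (-3 - 399) + 1 = -402 + 1 = -401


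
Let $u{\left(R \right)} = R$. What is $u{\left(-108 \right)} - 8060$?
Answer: $-8168$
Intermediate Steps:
$u{\left(-108 \right)} - 8060 = -108 - 8060 = -8168$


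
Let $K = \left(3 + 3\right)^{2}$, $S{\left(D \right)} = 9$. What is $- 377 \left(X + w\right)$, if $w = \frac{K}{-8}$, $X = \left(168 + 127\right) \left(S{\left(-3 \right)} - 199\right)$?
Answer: $\frac{42265093}{2} \approx 2.1133 \cdot 10^{7}$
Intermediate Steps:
$X = -56050$ ($X = \left(168 + 127\right) \left(9 - 199\right) = 295 \left(-190\right) = -56050$)
$K = 36$ ($K = 6^{2} = 36$)
$w = - \frac{9}{2}$ ($w = \frac{1}{-8} \cdot 36 = \left(- \frac{1}{8}\right) 36 = - \frac{9}{2} \approx -4.5$)
$- 377 \left(X + w\right) = - 377 \left(-56050 - \frac{9}{2}\right) = \left(-377\right) \left(- \frac{112109}{2}\right) = \frac{42265093}{2}$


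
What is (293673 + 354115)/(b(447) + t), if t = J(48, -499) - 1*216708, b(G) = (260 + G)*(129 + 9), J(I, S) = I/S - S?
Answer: -323246212/59202905 ≈ -5.4600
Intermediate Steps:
J(I, S) = -S + I/S
b(G) = 35880 + 138*G (b(G) = (260 + G)*138 = 35880 + 138*G)
t = -107888339/499 (t = (-1*(-499) + 48/(-499)) - 1*216708 = (499 + 48*(-1/499)) - 216708 = (499 - 48/499) - 216708 = 248953/499 - 216708 = -107888339/499 ≈ -2.1621e+5)
(293673 + 354115)/(b(447) + t) = (293673 + 354115)/((35880 + 138*447) - 107888339/499) = 647788/((35880 + 61686) - 107888339/499) = 647788/(97566 - 107888339/499) = 647788/(-59202905/499) = 647788*(-499/59202905) = -323246212/59202905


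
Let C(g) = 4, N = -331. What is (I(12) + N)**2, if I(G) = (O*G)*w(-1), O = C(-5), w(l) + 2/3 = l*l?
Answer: 99225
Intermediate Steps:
w(l) = -2/3 + l**2 (w(l) = -2/3 + l*l = -2/3 + l**2)
O = 4
I(G) = 4*G/3 (I(G) = (4*G)*(-2/3 + (-1)**2) = (4*G)*(-2/3 + 1) = (4*G)*(1/3) = 4*G/3)
(I(12) + N)**2 = ((4/3)*12 - 331)**2 = (16 - 331)**2 = (-315)**2 = 99225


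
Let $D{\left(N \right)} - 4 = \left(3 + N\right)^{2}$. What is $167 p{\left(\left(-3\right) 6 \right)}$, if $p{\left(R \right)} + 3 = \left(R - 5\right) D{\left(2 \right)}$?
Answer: $-111890$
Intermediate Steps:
$D{\left(N \right)} = 4 + \left(3 + N\right)^{2}$
$p{\left(R \right)} = -148 + 29 R$ ($p{\left(R \right)} = -3 + \left(R - 5\right) \left(4 + \left(3 + 2\right)^{2}\right) = -3 + \left(-5 + R\right) \left(4 + 5^{2}\right) = -3 + \left(-5 + R\right) \left(4 + 25\right) = -3 + \left(-5 + R\right) 29 = -3 + \left(-145 + 29 R\right) = -148 + 29 R$)
$167 p{\left(\left(-3\right) 6 \right)} = 167 \left(-148 + 29 \left(\left(-3\right) 6\right)\right) = 167 \left(-148 + 29 \left(-18\right)\right) = 167 \left(-148 - 522\right) = 167 \left(-670\right) = -111890$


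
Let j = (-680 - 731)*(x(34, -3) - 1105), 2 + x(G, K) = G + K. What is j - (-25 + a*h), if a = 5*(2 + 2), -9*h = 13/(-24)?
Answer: 81986029/54 ≈ 1.5183e+6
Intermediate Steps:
x(G, K) = -2 + G + K (x(G, K) = -2 + (G + K) = -2 + G + K)
h = 13/216 (h = -13/(9*(-24)) = -13*(-1)/(9*24) = -1/9*(-13/24) = 13/216 ≈ 0.060185)
a = 20 (a = 5*4 = 20)
j = 1518236 (j = (-680 - 731)*((-2 + 34 - 3) - 1105) = -1411*(29 - 1105) = -1411*(-1076) = 1518236)
j - (-25 + a*h) = 1518236 - (-25 + 20*(13/216)) = 1518236 - (-25 + 65/54) = 1518236 - 1*(-1285/54) = 1518236 + 1285/54 = 81986029/54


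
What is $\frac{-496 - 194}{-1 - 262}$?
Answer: $\frac{690}{263} \approx 2.6236$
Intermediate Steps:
$\frac{-496 - 194}{-1 - 262} = - \frac{690}{-263} = \left(-690\right) \left(- \frac{1}{263}\right) = \frac{690}{263}$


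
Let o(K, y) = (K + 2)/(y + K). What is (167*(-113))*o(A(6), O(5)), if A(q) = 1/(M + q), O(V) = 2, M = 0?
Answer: -18871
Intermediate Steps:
A(q) = 1/q (A(q) = 1/(0 + q) = 1/q)
o(K, y) = (2 + K)/(K + y)
(167*(-113))*o(A(6), O(5)) = (167*(-113))*((2 + 1/6)/(1/6 + 2)) = -18871*(2 + 1/6)/(1/6 + 2) = -18871*13/(13/6*6) = -113226*13/(13*6) = -18871*1 = -18871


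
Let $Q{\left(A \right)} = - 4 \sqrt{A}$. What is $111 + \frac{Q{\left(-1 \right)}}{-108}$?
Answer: $111 + \frac{i}{27} \approx 111.0 + 0.037037 i$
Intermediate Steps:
$111 + \frac{Q{\left(-1 \right)}}{-108} = 111 + \frac{\left(-4\right) \sqrt{-1}}{-108} = 111 + - 4 i \left(- \frac{1}{108}\right) = 111 + \frac{i}{27}$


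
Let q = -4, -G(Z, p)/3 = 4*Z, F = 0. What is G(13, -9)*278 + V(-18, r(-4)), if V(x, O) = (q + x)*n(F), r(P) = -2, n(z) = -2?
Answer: -43324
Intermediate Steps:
G(Z, p) = -12*Z
V(x, O) = 8 - 2*x (V(x, O) = (-4 + x)*(-2) = 8 - 2*x)
G(13, -9)*278 + V(-18, r(-4)) = -12*13*278 + (8 - 2*(-18)) = -156*278 + (8 + 36) = -43368 + 44 = -43324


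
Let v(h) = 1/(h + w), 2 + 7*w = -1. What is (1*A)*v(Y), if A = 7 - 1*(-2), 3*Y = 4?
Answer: 189/19 ≈ 9.9474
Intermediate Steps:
Y = 4/3 (Y = (⅓)*4 = 4/3 ≈ 1.3333)
w = -3/7 (w = -2/7 + (⅐)*(-1) = -2/7 - ⅐ = -3/7 ≈ -0.42857)
v(h) = 1/(-3/7 + h) (v(h) = 1/(h - 3/7) = 1/(-3/7 + h))
A = 9 (A = 7 + 2 = 9)
(1*A)*v(Y) = (1*9)*(7/(-3 + 7*(4/3))) = 9*(7/(-3 + 28/3)) = 9*(7/(19/3)) = 9*(7*(3/19)) = 9*(21/19) = 189/19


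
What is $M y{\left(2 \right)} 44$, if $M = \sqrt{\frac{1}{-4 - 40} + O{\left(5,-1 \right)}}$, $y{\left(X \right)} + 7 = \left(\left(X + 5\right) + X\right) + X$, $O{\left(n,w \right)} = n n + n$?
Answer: $8 \sqrt{14509} \approx 963.63$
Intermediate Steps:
$O{\left(n,w \right)} = n + n^{2}$ ($O{\left(n,w \right)} = n^{2} + n = n + n^{2}$)
$y{\left(X \right)} = -2 + 3 X$ ($y{\left(X \right)} = -7 + \left(\left(\left(X + 5\right) + X\right) + X\right) = -7 + \left(\left(\left(5 + X\right) + X\right) + X\right) = -7 + \left(\left(5 + 2 X\right) + X\right) = -7 + \left(5 + 3 X\right) = -2 + 3 X$)
$M = \frac{\sqrt{14509}}{22}$ ($M = \sqrt{\frac{1}{-4 - 40} + 5 \left(1 + 5\right)} = \sqrt{\frac{1}{-44} + 5 \cdot 6} = \sqrt{- \frac{1}{44} + 30} = \sqrt{\frac{1319}{44}} = \frac{\sqrt{14509}}{22} \approx 5.4752$)
$M y{\left(2 \right)} 44 = \frac{\sqrt{14509}}{22} \left(-2 + 3 \cdot 2\right) 44 = \frac{\sqrt{14509}}{22} \left(-2 + 6\right) 44 = \frac{\sqrt{14509}}{22} \cdot 4 \cdot 44 = \frac{2 \sqrt{14509}}{11} \cdot 44 = 8 \sqrt{14509}$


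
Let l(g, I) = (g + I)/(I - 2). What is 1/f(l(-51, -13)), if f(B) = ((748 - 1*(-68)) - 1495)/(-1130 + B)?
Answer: 16886/10185 ≈ 1.6579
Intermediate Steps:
l(g, I) = (I + g)/(-2 + I)
f(B) = -679/(-1130 + B) (f(B) = ((748 + 68) - 1495)/(-1130 + B) = (816 - 1495)/(-1130 + B) = -679/(-1130 + B))
1/f(l(-51, -13)) = 1/(-679/(-1130 + (-13 - 51)/(-2 - 13))) = 1/(-679/(-1130 - 64/(-15))) = 1/(-679/(-1130 - 1/15*(-64))) = 1/(-679/(-1130 + 64/15)) = 1/(-679/(-16886/15)) = 1/(-679*(-15/16886)) = 1/(10185/16886) = 16886/10185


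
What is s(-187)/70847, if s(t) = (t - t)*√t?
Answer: 0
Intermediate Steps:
s(t) = 0 (s(t) = 0*√t = 0)
s(-187)/70847 = 0/70847 = 0*(1/70847) = 0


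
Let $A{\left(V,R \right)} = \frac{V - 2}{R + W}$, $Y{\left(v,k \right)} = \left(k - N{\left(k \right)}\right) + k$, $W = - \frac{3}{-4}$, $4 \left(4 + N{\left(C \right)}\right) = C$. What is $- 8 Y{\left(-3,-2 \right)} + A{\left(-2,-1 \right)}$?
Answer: $12$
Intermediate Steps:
$N{\left(C \right)} = -4 + \frac{C}{4}$
$W = \frac{3}{4}$ ($W = \left(-3\right) \left(- \frac{1}{4}\right) = \frac{3}{4} \approx 0.75$)
$Y{\left(v,k \right)} = 4 + \frac{7 k}{4}$ ($Y{\left(v,k \right)} = \left(k - \left(-4 + \frac{k}{4}\right)\right) + k = \left(4 + \frac{3 k}{4}\right) + k = 4 + \frac{7 k}{4}$)
$A{\left(V,R \right)} = \frac{-2 + V}{\frac{3}{4} + R}$ ($A{\left(V,R \right)} = \frac{V - 2}{R + \frac{3}{4}} = \frac{-2 + V}{\frac{3}{4} + R}$)
$- 8 Y{\left(-3,-2 \right)} + A{\left(-2,-1 \right)} = - 8 \left(4 + \frac{7}{4} \left(-2\right)\right) + \frac{4 \left(-2 - 2\right)}{3 + 4 \left(-1\right)} = - 8 \left(4 - \frac{7}{2}\right) + 4 \frac{1}{3 - 4} \left(-4\right) = \left(-8\right) \frac{1}{2} + 4 \frac{1}{-1} \left(-4\right) = -4 + 4 \left(-1\right) \left(-4\right) = -4 + 16 = 12$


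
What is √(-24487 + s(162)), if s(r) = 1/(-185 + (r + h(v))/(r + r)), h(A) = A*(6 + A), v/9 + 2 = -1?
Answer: 3*I*√1453877859/731 ≈ 156.48*I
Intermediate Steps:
v = -27 (v = -18 + 9*(-1) = -18 - 9 = -27)
s(r) = 1/(-185 + (567 + r)/(2*r)) (s(r) = 1/(-185 + (r - 27*(6 - 27))/(r + r)) = 1/(-185 + (r - 27*(-21))/((2*r))) = 1/(-185 + (r + 567)*(1/(2*r))) = 1/(-185 + (567 + r)*(1/(2*r))) = 1/(-185 + (567 + r)/(2*r)))
√(-24487 + s(162)) = √(-24487 - 2*162/(-567 + 369*162)) = √(-24487 - 2*162/(-567 + 59778)) = √(-24487 - 2*162/59211) = √(-24487 - 2*162*1/59211) = √(-24487 - 4/731) = √(-17900001/731) = 3*I*√1453877859/731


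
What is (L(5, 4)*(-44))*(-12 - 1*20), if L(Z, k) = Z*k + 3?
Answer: 32384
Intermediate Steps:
L(Z, k) = 3 + Z*k
(L(5, 4)*(-44))*(-12 - 1*20) = ((3 + 5*4)*(-44))*(-12 - 1*20) = ((3 + 20)*(-44))*(-12 - 20) = (23*(-44))*(-32) = -1012*(-32) = 32384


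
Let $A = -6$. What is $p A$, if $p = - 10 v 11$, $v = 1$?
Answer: $660$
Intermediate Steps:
$p = -110$ ($p = \left(-10\right) 1 \cdot 11 = \left(-10\right) 11 = -110$)
$p A = \left(-110\right) \left(-6\right) = 660$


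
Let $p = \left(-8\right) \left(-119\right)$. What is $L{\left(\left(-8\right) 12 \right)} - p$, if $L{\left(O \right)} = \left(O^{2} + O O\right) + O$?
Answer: $17384$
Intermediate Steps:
$L{\left(O \right)} = O + 2 O^{2}$ ($L{\left(O \right)} = \left(O^{2} + O^{2}\right) + O = 2 O^{2} + O = O + 2 O^{2}$)
$p = 952$
$L{\left(\left(-8\right) 12 \right)} - p = \left(-8\right) 12 \left(1 + 2 \left(\left(-8\right) 12\right)\right) - 952 = - 96 \left(1 + 2 \left(-96\right)\right) - 952 = - 96 \left(1 - 192\right) - 952 = \left(-96\right) \left(-191\right) - 952 = 18336 - 952 = 17384$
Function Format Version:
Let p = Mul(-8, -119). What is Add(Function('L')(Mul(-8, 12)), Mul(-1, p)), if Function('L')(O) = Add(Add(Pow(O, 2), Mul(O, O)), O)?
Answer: 17384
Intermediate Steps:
Function('L')(O) = Add(O, Mul(2, Pow(O, 2))) (Function('L')(O) = Add(Add(Pow(O, 2), Pow(O, 2)), O) = Add(Mul(2, Pow(O, 2)), O) = Add(O, Mul(2, Pow(O, 2))))
p = 952
Add(Function('L')(Mul(-8, 12)), Mul(-1, p)) = Add(Mul(Mul(-8, 12), Add(1, Mul(2, Mul(-8, 12)))), Mul(-1, 952)) = Add(Mul(-96, Add(1, Mul(2, -96))), -952) = Add(Mul(-96, Add(1, -192)), -952) = Add(Mul(-96, -191), -952) = Add(18336, -952) = 17384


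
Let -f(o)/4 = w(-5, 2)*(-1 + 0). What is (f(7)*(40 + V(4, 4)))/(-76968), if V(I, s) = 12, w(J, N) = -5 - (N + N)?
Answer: 26/1069 ≈ 0.024322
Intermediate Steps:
w(J, N) = -5 - 2*N
f(o) = -36 (f(o) = -4*(-5 - 2*2)*(-1 + 0) = -4*(-5 - 4)*(-1) = -(-36)*(-1) = -4*9 = -36)
(f(7)*(40 + V(4, 4)))/(-76968) = -36*(40 + 12)/(-76968) = -36*52*(-1/76968) = -1872*(-1/76968) = 26/1069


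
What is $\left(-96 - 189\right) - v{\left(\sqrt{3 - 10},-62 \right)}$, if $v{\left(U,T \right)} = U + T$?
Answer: $-223 - i \sqrt{7} \approx -223.0 - 2.6458 i$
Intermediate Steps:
$v{\left(U,T \right)} = T + U$
$\left(-96 - 189\right) - v{\left(\sqrt{3 - 10},-62 \right)} = \left(-96 - 189\right) - \left(-62 + \sqrt{3 - 10}\right) = \left(-96 - 189\right) - \left(-62 + \sqrt{-7}\right) = -285 - \left(-62 + i \sqrt{7}\right) = -285 + \left(62 - i \sqrt{7}\right) = -223 - i \sqrt{7}$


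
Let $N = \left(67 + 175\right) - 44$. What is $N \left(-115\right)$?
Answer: $-22770$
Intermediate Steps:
$N = 198$ ($N = 242 - 44 = 198$)
$N \left(-115\right) = 198 \left(-115\right) = -22770$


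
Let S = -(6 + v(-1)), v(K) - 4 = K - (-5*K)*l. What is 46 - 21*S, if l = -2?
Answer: 445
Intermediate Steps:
v(K) = 4 - 9*K (v(K) = 4 + (K - (-5*K)*(-2)) = 4 + (K - 10*K) = 4 - 9*K)
S = -19 (S = -(6 + (4 - 9*(-1))) = -(6 + (4 + 9)) = -(6 + 13) = -1*19 = -19)
46 - 21*S = 46 - 21*(-19) = 46 + 399 = 445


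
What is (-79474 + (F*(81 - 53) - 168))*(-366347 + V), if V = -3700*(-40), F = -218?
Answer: 18722381862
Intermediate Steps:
V = 148000
(-79474 + (F*(81 - 53) - 168))*(-366347 + V) = (-79474 + (-218*(81 - 53) - 168))*(-366347 + 148000) = (-79474 + (-218*28 - 168))*(-218347) = (-79474 + (-6104 - 168))*(-218347) = (-79474 - 6272)*(-218347) = -85746*(-218347) = 18722381862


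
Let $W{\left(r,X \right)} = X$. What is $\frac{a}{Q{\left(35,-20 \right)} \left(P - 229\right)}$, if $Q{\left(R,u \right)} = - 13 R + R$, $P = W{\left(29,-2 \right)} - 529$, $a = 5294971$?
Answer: $\frac{5294971}{319200} \approx 16.588$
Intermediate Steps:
$P = -531$ ($P = -2 - 529 = -531$)
$Q{\left(R,u \right)} = - 12 R$
$\frac{a}{Q{\left(35,-20 \right)} \left(P - 229\right)} = \frac{5294971}{\left(-12\right) 35 \left(-531 - 229\right)} = \frac{5294971}{\left(-420\right) \left(-531 - 229\right)} = \frac{5294971}{\left(-420\right) \left(-760\right)} = \frac{5294971}{319200}$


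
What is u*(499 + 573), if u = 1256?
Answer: 1346432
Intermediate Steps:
u*(499 + 573) = 1256*(499 + 573) = 1256*1072 = 1346432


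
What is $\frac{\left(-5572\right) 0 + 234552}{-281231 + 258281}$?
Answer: $- \frac{39092}{3825} \approx -10.22$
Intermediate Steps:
$\frac{\left(-5572\right) 0 + 234552}{-281231 + 258281} = \frac{0 + 234552}{-22950} = 234552 \left(- \frac{1}{22950}\right) = - \frac{39092}{3825}$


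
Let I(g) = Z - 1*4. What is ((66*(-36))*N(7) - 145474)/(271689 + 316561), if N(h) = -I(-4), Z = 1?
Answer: -76301/294125 ≈ -0.25942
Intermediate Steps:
I(g) = -3 (I(g) = 1 - 1*4 = 1 - 4 = -3)
N(h) = 3 (N(h) = -1*(-3) = 3)
((66*(-36))*N(7) - 145474)/(271689 + 316561) = ((66*(-36))*3 - 145474)/(271689 + 316561) = (-2376*3 - 145474)/588250 = (-7128 - 145474)*(1/588250) = -152602*1/588250 = -76301/294125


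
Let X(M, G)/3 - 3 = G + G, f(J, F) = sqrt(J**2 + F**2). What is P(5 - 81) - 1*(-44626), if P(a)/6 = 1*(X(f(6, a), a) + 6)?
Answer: 41980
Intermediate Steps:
f(J, F) = sqrt(F**2 + J**2)
X(M, G) = 9 + 6*G (X(M, G) = 9 + 3*(G + G) = 9 + 3*(2*G) = 9 + 6*G)
P(a) = 90 + 36*a (P(a) = 6*(1*((9 + 6*a) + 6)) = 6*(1*(15 + 6*a)) = 6*(15 + 6*a) = 90 + 36*a)
P(5 - 81) - 1*(-44626) = (90 + 36*(5 - 81)) - 1*(-44626) = (90 + 36*(-76)) + 44626 = (90 - 2736) + 44626 = -2646 + 44626 = 41980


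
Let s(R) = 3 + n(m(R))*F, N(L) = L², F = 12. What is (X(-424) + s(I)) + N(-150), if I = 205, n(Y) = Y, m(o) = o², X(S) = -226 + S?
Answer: 526153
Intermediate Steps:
s(R) = 3 + 12*R² (s(R) = 3 + R²*12 = 3 + 12*R²)
(X(-424) + s(I)) + N(-150) = ((-226 - 424) + (3 + 12*205²)) + (-150)² = (-650 + (3 + 12*42025)) + 22500 = (-650 + (3 + 504300)) + 22500 = (-650 + 504303) + 22500 = 503653 + 22500 = 526153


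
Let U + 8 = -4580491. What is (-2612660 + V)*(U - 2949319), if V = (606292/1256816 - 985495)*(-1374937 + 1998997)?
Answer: 363763066031534520794770/78551 ≈ 4.6309e+18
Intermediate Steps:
U = -4580499 (U = -8 - 4580491 = -4580499)
V = -48309470522283105/78551 (V = (606292*(1/1256816) - 985495)*624060 = (151573/314204 - 985495)*624060 = -309646319407/314204*624060 = -48309470522283105/78551 ≈ -6.1501e+11)
(-2612660 + V)*(U - 2949319) = (-2612660 - 48309470522283105/78551)*(-4580499 - 2949319) = -48309675749338765/78551*(-7529818) = 363763066031534520794770/78551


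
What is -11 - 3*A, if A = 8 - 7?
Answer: -14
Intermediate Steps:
A = 1
-11 - 3*A = -11 - 3*1 = -11 - 3 = -14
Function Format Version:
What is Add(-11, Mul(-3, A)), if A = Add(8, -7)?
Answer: -14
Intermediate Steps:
A = 1
Add(-11, Mul(-3, A)) = Add(-11, Mul(-3, 1)) = Add(-11, -3) = -14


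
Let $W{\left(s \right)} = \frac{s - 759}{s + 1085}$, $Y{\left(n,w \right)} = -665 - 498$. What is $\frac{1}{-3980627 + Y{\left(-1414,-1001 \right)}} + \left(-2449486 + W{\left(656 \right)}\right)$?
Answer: $- \frac{16980563365281651}{6932296390} \approx -2.4495 \cdot 10^{6}$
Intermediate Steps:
$Y{\left(n,w \right)} = -1163$
$W{\left(s \right)} = \frac{-759 + s}{1085 + s}$
$\frac{1}{-3980627 + Y{\left(-1414,-1001 \right)}} + \left(-2449486 + W{\left(656 \right)}\right) = \frac{1}{-3980627 - 1163} - \left(2449486 - \frac{-759 + 656}{1085 + 656}\right) = \frac{1}{-3981790} - \left(2449486 - \frac{1}{1741} \left(-103\right)\right) = - \frac{1}{3981790} + \left(-2449486 + \frac{1}{1741} \left(-103\right)\right) = - \frac{1}{3981790} - \frac{4264555229}{1741} = - \frac{16980563365281651}{6932296390}$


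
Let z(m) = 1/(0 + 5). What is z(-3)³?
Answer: 1/125 ≈ 0.0080000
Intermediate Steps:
z(m) = ⅕ (z(m) = 1/5 = ⅕)
z(-3)³ = (⅕)³ = 1/125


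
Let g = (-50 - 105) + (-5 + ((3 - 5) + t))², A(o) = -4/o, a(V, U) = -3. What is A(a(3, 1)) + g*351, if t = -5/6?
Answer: -394391/12 ≈ -32866.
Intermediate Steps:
t = -⅚ (t = -5*⅙ = -⅚ ≈ -0.83333)
g = -3371/36 (g = (-50 - 105) + (-5 + ((3 - 5) - ⅚))² = -155 + (-5 + (-2 - ⅚))² = -155 + (-5 - 17/6)² = -155 + (-47/6)² = -155 + 2209/36 = -3371/36 ≈ -93.639)
A(a(3, 1)) + g*351 = -4/(-3) - 3371/36*351 = -4*(-⅓) - 131469/4 = 4/3 - 131469/4 = -394391/12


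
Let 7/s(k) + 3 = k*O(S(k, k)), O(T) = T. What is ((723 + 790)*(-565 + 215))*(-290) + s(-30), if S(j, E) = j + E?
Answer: 275964391507/1797 ≈ 1.5357e+8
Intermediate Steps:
S(j, E) = E + j
s(k) = 7/(-3 + 2*k²) (s(k) = 7/(-3 + k*(k + k)) = 7/(-3 + k*(2*k)) = 7/(-3 + 2*k²))
((723 + 790)*(-565 + 215))*(-290) + s(-30) = ((723 + 790)*(-565 + 215))*(-290) + 7/(-3 + 2*(-30)²) = (1513*(-350))*(-290) + 7/(-3 + 2*900) = -529550*(-290) + 7/(-3 + 1800) = 153569500 + 7/1797 = 275964391507/1797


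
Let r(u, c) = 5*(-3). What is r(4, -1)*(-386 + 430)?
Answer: -660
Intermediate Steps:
r(u, c) = -15
r(4, -1)*(-386 + 430) = -15*(-386 + 430) = -15*44 = -660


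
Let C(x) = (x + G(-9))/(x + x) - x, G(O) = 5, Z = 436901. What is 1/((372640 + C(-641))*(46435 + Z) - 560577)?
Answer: 641/115649107582647 ≈ 5.5426e-12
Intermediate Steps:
C(x) = -x + (5 + x)/(2*x) (C(x) = (x + 5)/(x + x) - x = (5 + x)/((2*x)) - x = (5 + x)*(1/(2*x)) - x = (5 + x)/(2*x) - x = -x + (5 + x)/(2*x))
1/((372640 + C(-641))*(46435 + Z) - 560577) = 1/((372640 + (1/2 - 1*(-641) + (5/2)/(-641)))*(46435 + 436901) - 560577) = 1/((372640 + (1/2 + 641 + (5/2)*(-1/641)))*483336 - 560577) = 1/((372640 + (1/2 + 641 - 5/1282))*483336 - 560577) = 1/((372640 + 411199/641)*483336 - 560577) = 1/((239273439/641)*483336 - 560577) = 1/(115649466912504/641 - 560577) = 1/(115649107582647/641) = 641/115649107582647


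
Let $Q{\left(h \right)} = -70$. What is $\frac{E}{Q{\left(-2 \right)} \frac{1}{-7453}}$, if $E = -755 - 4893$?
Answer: $- \frac{21047272}{35} \approx -6.0135 \cdot 10^{5}$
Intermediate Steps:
$E = -5648$
$\frac{E}{Q{\left(-2 \right)} \frac{1}{-7453}} = - \frac{5648}{\left(-70\right) \frac{1}{-7453}} = - \frac{5648}{\left(-70\right) \left(- \frac{1}{7453}\right)} = - \frac{5648}{\frac{70}{7453}} = \left(-5648\right) \frac{7453}{70} = - \frac{21047272}{35}$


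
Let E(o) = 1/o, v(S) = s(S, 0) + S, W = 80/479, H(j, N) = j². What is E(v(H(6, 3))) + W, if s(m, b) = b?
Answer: 3359/17244 ≈ 0.19479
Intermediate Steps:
W = 80/479 (W = 80*(1/479) = 80/479 ≈ 0.16701)
v(S) = S (v(S) = 0 + S = S)
E(v(H(6, 3))) + W = 1/(6²) + 80/479 = 1/36 + 80/479 = 3359/17244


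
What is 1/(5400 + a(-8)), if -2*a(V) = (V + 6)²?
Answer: 1/5398 ≈ 0.00018525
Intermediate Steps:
a(V) = -(6 + V)²/2 (a(V) = -(V + 6)²/2 = -(6 + V)²/2)
1/(5400 + a(-8)) = 1/(5400 - (6 - 8)²/2) = 1/(5400 - ½*(-2)²) = 1/(5400 - ½*4) = 1/(5400 - 2) = 1/5398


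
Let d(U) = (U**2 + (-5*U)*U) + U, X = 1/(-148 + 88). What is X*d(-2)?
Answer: 3/10 ≈ 0.30000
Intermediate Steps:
X = -1/60 (X = 1/(-60) = -1/60 ≈ -0.016667)
d(U) = U - 4*U**2 (d(U) = (U**2 - 5*U**2) + U = -4*U**2 + U = U - 4*U**2)
X*d(-2) = -(-1)*(1 - 4*(-2))/30 = -(-1)*(1 + 8)/30 = -(-1)*9/30 = -1/60*(-18) = 3/10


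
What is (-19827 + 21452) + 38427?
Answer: 40052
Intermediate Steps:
(-19827 + 21452) + 38427 = 1625 + 38427 = 40052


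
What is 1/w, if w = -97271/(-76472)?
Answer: 76472/97271 ≈ 0.78617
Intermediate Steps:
w = 97271/76472 (w = -97271*(-1/76472) = 97271/76472 ≈ 1.2720)
1/w = 1/(97271/76472) = 76472/97271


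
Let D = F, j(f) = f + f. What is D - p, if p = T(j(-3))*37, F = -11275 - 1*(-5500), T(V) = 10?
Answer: -6145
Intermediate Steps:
j(f) = 2*f
F = -5775 (F = -11275 + 5500 = -5775)
p = 370 (p = 10*37 = 370)
D = -5775
D - p = -5775 - 1*370 = -5775 - 370 = -6145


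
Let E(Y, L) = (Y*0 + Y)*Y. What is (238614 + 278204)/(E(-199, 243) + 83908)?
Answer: 516818/123509 ≈ 4.1845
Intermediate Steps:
E(Y, L) = Y² (E(Y, L) = (0 + Y)*Y = Y*Y = Y²)
(238614 + 278204)/(E(-199, 243) + 83908) = (238614 + 278204)/((-199)² + 83908) = 516818/(39601 + 83908) = 516818/123509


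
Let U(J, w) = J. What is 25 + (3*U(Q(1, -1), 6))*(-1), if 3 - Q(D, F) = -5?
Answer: 1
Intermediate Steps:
Q(D, F) = 8 (Q(D, F) = 3 - 1*(-5) = 3 + 5 = 8)
25 + (3*U(Q(1, -1), 6))*(-1) = 25 + (3*8)*(-1) = 25 + 24*(-1) = 25 - 24 = 1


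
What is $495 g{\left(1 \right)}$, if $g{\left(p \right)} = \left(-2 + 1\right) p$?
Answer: $-495$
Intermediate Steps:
$g{\left(p \right)} = - p$
$495 g{\left(1 \right)} = 495 \left(\left(-1\right) 1\right) = 495 \left(-1\right) = -495$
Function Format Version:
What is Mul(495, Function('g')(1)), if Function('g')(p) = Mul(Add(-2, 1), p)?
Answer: -495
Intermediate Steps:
Function('g')(p) = Mul(-1, p)
Mul(495, Function('g')(1)) = Mul(495, Mul(-1, 1)) = Mul(495, -1) = -495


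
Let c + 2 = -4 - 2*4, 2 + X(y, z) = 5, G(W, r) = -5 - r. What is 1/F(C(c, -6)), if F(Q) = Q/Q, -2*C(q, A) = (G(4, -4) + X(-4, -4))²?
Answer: 1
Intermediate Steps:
X(y, z) = 3 (X(y, z) = -2 + 5 = 3)
c = -14 (c = -2 + (-4 - 2*4) = -2 + (-4 - 8) = -2 - 12 = -14)
C(q, A) = -2 (C(q, A) = -((-5 - 1*(-4)) + 3)²/2 = -((-5 + 4) + 3)²/2 = -(-1 + 3)²/2 = -½*2² = -½*4 = -2)
F(Q) = 1
1/F(C(c, -6)) = 1/1 = 1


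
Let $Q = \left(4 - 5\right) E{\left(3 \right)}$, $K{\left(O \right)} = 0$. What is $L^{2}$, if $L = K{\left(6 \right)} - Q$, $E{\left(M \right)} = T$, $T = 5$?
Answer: $25$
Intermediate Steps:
$E{\left(M \right)} = 5$
$Q = -5$ ($Q = \left(4 - 5\right) 5 = \left(-1\right) 5 = -5$)
$L = 5$ ($L = 0 - -5 = 0 + 5 = 5$)
$L^{2} = 5^{2} = 25$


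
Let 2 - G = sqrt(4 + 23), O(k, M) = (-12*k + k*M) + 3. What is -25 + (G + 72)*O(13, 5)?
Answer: -6537 + 264*sqrt(3) ≈ -6079.7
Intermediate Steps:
O(k, M) = 3 - 12*k + M*k (O(k, M) = (-12*k + M*k) + 3 = 3 - 12*k + M*k)
G = 2 - 3*sqrt(3) (G = 2 - sqrt(4 + 23) = 2 - sqrt(27) = 2 - 3*sqrt(3) ≈ -3.1962)
-25 + (G + 72)*O(13, 5) = -25 + ((2 - 3*sqrt(3)) + 72)*(3 - 12*13 + 5*13) = -25 + (74 - 3*sqrt(3))*(3 - 156 + 65) = -25 + (74 - 3*sqrt(3))*(-88) = -25 + (-6512 + 264*sqrt(3)) = -6537 + 264*sqrt(3)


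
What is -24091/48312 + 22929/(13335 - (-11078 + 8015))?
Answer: 39594535/44012232 ≈ 0.89963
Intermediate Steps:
-24091/48312 + 22929/(13335 - (-11078 + 8015)) = -24091*1/48312 + 22929/(13335 - 1*(-3063)) = -24091/48312 + 22929/(13335 + 3063) = -24091/48312 + 22929/16398 = -24091/48312 + 22929*(1/16398) = -24091/48312 + 7643/5466 = 39594535/44012232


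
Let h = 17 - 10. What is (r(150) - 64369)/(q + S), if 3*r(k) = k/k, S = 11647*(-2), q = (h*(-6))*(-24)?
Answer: 96553/33429 ≈ 2.8883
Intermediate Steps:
h = 7
q = 1008 (q = (7*(-6))*(-24) = -42*(-24) = 1008)
S = -23294
r(k) = ⅓ (r(k) = (k/k)/3 = (⅓)*1 = ⅓)
(r(150) - 64369)/(q + S) = (⅓ - 64369)/(1008 - 23294) = -193106/3/(-22286) = -193106/3*(-1/22286) = 96553/33429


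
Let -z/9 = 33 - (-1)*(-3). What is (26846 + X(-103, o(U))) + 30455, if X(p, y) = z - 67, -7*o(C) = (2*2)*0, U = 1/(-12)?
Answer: 56964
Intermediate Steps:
U = -1/12 ≈ -0.083333
z = -270 (z = -9*(33 - (-1)*(-3)) = -9*(33 - 1*3) = -9*(33 - 3) = -9*30 = -270)
o(C) = 0 (o(C) = -2*2*0/7 = -4*0/7 = -⅐*0 = 0)
X(p, y) = -337 (X(p, y) = -270 - 67 = -337)
(26846 + X(-103, o(U))) + 30455 = (26846 - 337) + 30455 = 26509 + 30455 = 56964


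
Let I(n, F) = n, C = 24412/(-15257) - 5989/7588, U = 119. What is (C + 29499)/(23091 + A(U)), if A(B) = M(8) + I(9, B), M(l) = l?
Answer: 3414826039455/2675215840528 ≈ 1.2765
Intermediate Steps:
C = -276612429/115770116 (C = 24412*(-1/15257) - 5989*1/7588 = -24412/15257 - 5989/7588 = -276612429/115770116 ≈ -2.3893)
A(B) = 17 (A(B) = 8 + 9 = 17)
(C + 29499)/(23091 + A(U)) = (-276612429/115770116 + 29499)/(23091 + 17) = (3414826039455/115770116)/23108 = (3414826039455/115770116)*(1/23108) = 3414826039455/2675215840528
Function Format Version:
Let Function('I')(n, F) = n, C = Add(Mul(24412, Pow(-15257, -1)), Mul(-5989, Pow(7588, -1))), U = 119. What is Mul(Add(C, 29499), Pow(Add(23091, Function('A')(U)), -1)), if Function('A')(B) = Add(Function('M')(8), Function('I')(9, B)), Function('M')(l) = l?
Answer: Rational(3414826039455, 2675215840528) ≈ 1.2765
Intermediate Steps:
C = Rational(-276612429, 115770116) (C = Add(Mul(24412, Rational(-1, 15257)), Mul(-5989, Rational(1, 7588))) = Add(Rational(-24412, 15257), Rational(-5989, 7588)) = Rational(-276612429, 115770116) ≈ -2.3893)
Function('A')(B) = 17 (Function('A')(B) = Add(8, 9) = 17)
Mul(Add(C, 29499), Pow(Add(23091, Function('A')(U)), -1)) = Mul(Add(Rational(-276612429, 115770116), 29499), Pow(Add(23091, 17), -1)) = Mul(Rational(3414826039455, 115770116), Pow(23108, -1)) = Mul(Rational(3414826039455, 115770116), Rational(1, 23108)) = Rational(3414826039455, 2675215840528)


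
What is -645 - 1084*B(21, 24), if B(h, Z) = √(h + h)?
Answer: -645 - 1084*√42 ≈ -7670.1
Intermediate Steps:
B(h, Z) = √2*√h (B(h, Z) = √(2*h) = √2*√h)
-645 - 1084*B(21, 24) = -645 - 1084*√2*√21 = -645 - 1084*√42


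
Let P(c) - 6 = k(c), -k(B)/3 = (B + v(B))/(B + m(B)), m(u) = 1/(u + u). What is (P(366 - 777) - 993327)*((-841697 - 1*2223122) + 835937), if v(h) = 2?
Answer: 747985061202599754/337843 ≈ 2.2140e+12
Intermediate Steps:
m(u) = 1/(2*u)
k(B) = -3*(2 + B)/(B + 1/(2*B)) (k(B) = -3*(B + 2)/(B + 1/(2*B)) = -3*(2 + B)/(B + 1/(2*B)))
P(c) = 6 - 6*c*(2 + c)/(1 + 2*c²)
(P(366 - 777) - 993327)*((-841697 - 1*2223122) + 835937) = (6*(1 + (366 - 777)² - 2*(366 - 777))/(1 + 2*(366 - 777)²) - 993327)*((-841697 - 1*2223122) + 835937) = (6*(1 + (-411)² - 2*(-411))/(1 + 2*(-411)²) - 993327)*((-841697 - 2223122) + 835937) = (6*(1 + 168921 + 822)/(1 + 2*168921) - 993327)*(-3064819 + 835937) = (6*169744/(1 + 337842) - 993327)*(-2228882) = (6*169744/337843 - 993327)*(-2228882) = (6*(1/337843)*169744 - 993327)*(-2228882) = (1018464/337843 - 993327)*(-2228882) = -335587555197/337843*(-2228882) = 747985061202599754/337843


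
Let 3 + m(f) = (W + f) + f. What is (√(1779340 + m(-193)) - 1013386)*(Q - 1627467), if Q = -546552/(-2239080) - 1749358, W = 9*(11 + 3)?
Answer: 319258002628948372/93295 - 315040865602*√1779077/93295 ≈ 3.4175e+12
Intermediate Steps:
W = 126 (W = 9*14 = 126)
m(f) = 123 + 2*f (m(f) = -3 + ((126 + f) + f) = -3 + (126 + 2*f) = 123 + 2*f)
Q = -163206331837/93295 (Q = -546552*(-1/2239080) - 1749358 = 22773/93295 - 1749358 = -163206331837/93295 ≈ -1.7494e+6)
(√(1779340 + m(-193)) - 1013386)*(Q - 1627467) = (√(1779340 + (123 + 2*(-193))) - 1013386)*(-163206331837/93295 - 1627467) = (√(1779340 + (123 - 386)) - 1013386)*(-315040865602/93295) = (√(1779340 - 263) - 1013386)*(-315040865602/93295) = (√1779077 - 1013386)*(-315040865602/93295) = (-1013386 + √1779077)*(-315040865602/93295) = 319258002628948372/93295 - 315040865602*√1779077/93295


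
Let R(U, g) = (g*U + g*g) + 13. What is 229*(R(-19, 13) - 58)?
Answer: -28167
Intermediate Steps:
R(U, g) = 13 + g**2 + U*g (R(U, g) = (U*g + g**2) + 13 = (g**2 + U*g) + 13 = 13 + g**2 + U*g)
229*(R(-19, 13) - 58) = 229*((13 + 13**2 - 19*13) - 58) = 229*((13 + 169 - 247) - 58) = 229*(-65 - 58) = 229*(-123) = -28167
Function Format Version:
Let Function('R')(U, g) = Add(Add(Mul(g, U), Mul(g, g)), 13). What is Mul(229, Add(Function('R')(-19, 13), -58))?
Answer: -28167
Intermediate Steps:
Function('R')(U, g) = Add(13, Pow(g, 2), Mul(U, g)) (Function('R')(U, g) = Add(Add(Mul(U, g), Pow(g, 2)), 13) = Add(Add(Pow(g, 2), Mul(U, g)), 13) = Add(13, Pow(g, 2), Mul(U, g)))
Mul(229, Add(Function('R')(-19, 13), -58)) = Mul(229, Add(Add(13, Pow(13, 2), Mul(-19, 13)), -58)) = Mul(229, Add(Add(13, 169, -247), -58)) = Mul(229, Add(-65, -58)) = Mul(229, -123) = -28167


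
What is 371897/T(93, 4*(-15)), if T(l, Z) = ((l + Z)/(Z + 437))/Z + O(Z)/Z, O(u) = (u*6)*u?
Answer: -2804103380/2714411 ≈ -1033.0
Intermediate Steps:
O(u) = 6*u² (O(u) = (6*u)*u = 6*u²)
T(l, Z) = 6*Z + (Z + l)/(Z*(437 + Z)) (T(l, Z) = ((l + Z)/(Z + 437))/Z + (6*Z²)/Z = ((Z + l)/(437 + Z))/Z + 6*Z = (Z + l)/(Z*(437 + Z)) + 6*Z = 6*Z + (Z + l)/(Z*(437 + Z)))
371897/T(93, 4*(-15)) = 371897/(((4*(-15) + 93 + 6*(4*(-15))³ + 2622*(4*(-15))²)/(((4*(-15)))*(437 + 4*(-15))))) = 371897/(((-60 + 93 + 6*(-60)³ + 2622*(-60)²)/((-60)*(437 - 60)))) = 371897/((-1/60*(-60 + 93 + 6*(-216000) + 2622*3600)/377)) = 371897/((-1/60*1/377*(-60 + 93 - 1296000 + 9439200))) = 371897/((-1/60*1/377*8143233)) = 371897/(-2714411/7540) = 371897*(-7540/2714411) = -2804103380/2714411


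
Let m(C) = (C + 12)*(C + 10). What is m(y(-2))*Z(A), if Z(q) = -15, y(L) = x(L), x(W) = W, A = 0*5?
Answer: -1200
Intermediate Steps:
A = 0
y(L) = L
m(C) = (10 + C)*(12 + C) (m(C) = (12 + C)*(10 + C) = (10 + C)*(12 + C))
m(y(-2))*Z(A) = (120 + (-2)**2 + 22*(-2))*(-15) = (120 + 4 - 44)*(-15) = 80*(-15) = -1200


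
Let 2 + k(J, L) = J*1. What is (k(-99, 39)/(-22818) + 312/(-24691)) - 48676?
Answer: -27424025934313/563399238 ≈ -48676.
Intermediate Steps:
k(J, L) = -2 + J (k(J, L) = -2 + J*1 = -2 + J)
(k(-99, 39)/(-22818) + 312/(-24691)) - 48676 = ((-2 - 99)/(-22818) + 312/(-24691)) - 48676 = (-101*(-1/22818) + 312*(-1/24691)) - 48676 = (101/22818 - 312/24691) - 48676 = -4625425/563399238 - 48676 = -27424025934313/563399238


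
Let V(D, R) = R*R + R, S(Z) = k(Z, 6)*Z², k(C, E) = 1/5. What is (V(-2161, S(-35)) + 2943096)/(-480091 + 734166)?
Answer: 3003366/254075 ≈ 11.821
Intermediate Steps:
k(C, E) = ⅕
S(Z) = Z²/5
V(D, R) = R + R² (V(D, R) = R² + R = R + R²)
(V(-2161, S(-35)) + 2943096)/(-480091 + 734166) = (((⅕)*(-35)²)*(1 + (⅕)*(-35)²) + 2943096)/(-480091 + 734166) = (((⅕)*1225)*(1 + (⅕)*1225) + 2943096)/254075 = (245*(1 + 245) + 2943096)*(1/254075) = (245*246 + 2943096)*(1/254075) = (60270 + 2943096)*(1/254075) = 3003366*(1/254075) = 3003366/254075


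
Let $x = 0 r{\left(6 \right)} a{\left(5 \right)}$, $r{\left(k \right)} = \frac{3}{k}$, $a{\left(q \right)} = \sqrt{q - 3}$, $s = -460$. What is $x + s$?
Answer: $-460$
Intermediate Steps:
$a{\left(q \right)} = \sqrt{-3 + q}$
$x = 0$ ($x = 0 \cdot \frac{3}{6} \sqrt{-3 + 5} = 0 \cdot 3 \cdot \frac{1}{6} \sqrt{2} = 0 \cdot \frac{1}{2} \sqrt{2} = 0 \sqrt{2} = 0$)
$x + s = 0 - 460 = -460$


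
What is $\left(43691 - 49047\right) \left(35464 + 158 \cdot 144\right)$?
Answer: $-311804896$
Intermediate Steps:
$\left(43691 - 49047\right) \left(35464 + 158 \cdot 144\right) = - 5356 \left(35464 + 22752\right) = \left(-5356\right) 58216 = -311804896$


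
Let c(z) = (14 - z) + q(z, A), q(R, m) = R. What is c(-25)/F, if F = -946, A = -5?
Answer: -7/473 ≈ -0.014799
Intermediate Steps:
c(z) = 14 (c(z) = (14 - z) + z = 14)
c(-25)/F = 14/(-946) = 14*(-1/946) = -7/473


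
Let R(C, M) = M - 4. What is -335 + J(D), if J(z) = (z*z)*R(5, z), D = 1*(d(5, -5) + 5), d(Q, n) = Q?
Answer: 265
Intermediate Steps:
D = 10 (D = 1*(5 + 5) = 1*10 = 10)
R(C, M) = -4 + M
J(z) = z**2*(-4 + z) (J(z) = (z*z)*(-4 + z) = z**2*(-4 + z))
-335 + J(D) = -335 + 10**2*(-4 + 10) = -335 + 100*6 = -335 + 600 = 265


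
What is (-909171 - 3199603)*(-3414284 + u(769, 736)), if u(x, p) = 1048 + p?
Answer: 14021191275000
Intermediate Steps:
(-909171 - 3199603)*(-3414284 + u(769, 736)) = (-909171 - 3199603)*(-3414284 + (1048 + 736)) = -4108774*(-3414284 + 1784) = -4108774*(-3412500) = 14021191275000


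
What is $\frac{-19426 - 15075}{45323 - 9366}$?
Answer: $- \frac{34501}{35957} \approx -0.95951$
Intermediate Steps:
$\frac{-19426 - 15075}{45323 - 9366} = - \frac{34501}{35957}$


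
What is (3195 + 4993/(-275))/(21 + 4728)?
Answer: 873632/1305975 ≈ 0.66895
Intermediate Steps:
(3195 + 4993/(-275))/(21 + 4728) = (3195 + 4993*(-1/275))/4749 = (3195 - 4993/275)*(1/4749) = (873632/275)*(1/4749) = 873632/1305975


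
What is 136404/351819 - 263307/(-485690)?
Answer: 17654051577/18986107790 ≈ 0.92984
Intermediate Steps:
136404/351819 - 263307/(-485690) = 136404*(1/351819) - 263307*(-1/485690) = 15156/39091 + 263307/485690 = 17654051577/18986107790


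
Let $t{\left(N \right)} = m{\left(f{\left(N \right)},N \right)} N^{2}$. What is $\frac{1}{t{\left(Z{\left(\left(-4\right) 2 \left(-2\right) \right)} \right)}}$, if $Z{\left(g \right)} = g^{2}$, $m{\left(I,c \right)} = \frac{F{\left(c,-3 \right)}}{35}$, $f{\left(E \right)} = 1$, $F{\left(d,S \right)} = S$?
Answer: $- \frac{35}{196608} \approx -0.00017802$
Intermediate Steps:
$m{\left(I,c \right)} = - \frac{3}{35}$
$t{\left(N \right)} = - \frac{3 N^{2}}{35}$
$\frac{1}{t{\left(Z{\left(\left(-4\right) 2 \left(-2\right) \right)} \right)}} = \frac{1}{\left(- \frac{3}{35}\right) \left(\left(\left(-4\right) 2 \left(-2\right)\right)^{2}\right)^{2}} = \frac{1}{\left(- \frac{3}{35}\right) \left(\left(\left(-8\right) \left(-2\right)\right)^{2}\right)^{2}} = \frac{1}{\left(- \frac{3}{35}\right) \left(16^{2}\right)^{2}} = \frac{1}{\left(- \frac{3}{35}\right) 256^{2}} = \frac{1}{\left(- \frac{3}{35}\right) 65536} = \frac{1}{- \frac{196608}{35}} = - \frac{35}{196608}$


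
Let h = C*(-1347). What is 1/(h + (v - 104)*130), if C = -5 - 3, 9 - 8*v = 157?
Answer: -1/5149 ≈ -0.00019421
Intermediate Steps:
v = -37/2 (v = 9/8 - ⅛*157 = 9/8 - 157/8 = -37/2 ≈ -18.500)
C = -8
h = 10776 (h = -8*(-1347) = 10776)
1/(h + (v - 104)*130) = 1/(10776 + (-37/2 - 104)*130) = 1/(10776 - 245/2*130) = 1/(10776 - 15925) = 1/(-5149) = -1/5149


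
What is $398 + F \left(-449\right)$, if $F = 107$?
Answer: $-47645$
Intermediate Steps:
$398 + F \left(-449\right) = 398 + 107 \left(-449\right) = 398 - 48043 = -47645$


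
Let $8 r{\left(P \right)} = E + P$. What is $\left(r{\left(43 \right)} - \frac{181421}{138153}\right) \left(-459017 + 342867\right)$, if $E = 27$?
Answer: $- \frac{238669143325}{276306} \approx -8.6379 \cdot 10^{5}$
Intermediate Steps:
$r{\left(P \right)} = \frac{27}{8} + \frac{P}{8}$ ($r{\left(P \right)} = \frac{27 + P}{8} = \frac{27}{8} + \frac{P}{8}$)
$\left(r{\left(43 \right)} - \frac{181421}{138153}\right) \left(-459017 + 342867\right) = \left(\left(\frac{27}{8} + \frac{1}{8} \cdot 43\right) - \frac{181421}{138153}\right) \left(-459017 + 342867\right) = \left(\left(\frac{27}{8} + \frac{43}{8}\right) - \frac{181421}{138153}\right) \left(-116150\right) = \left(\frac{35}{4} - \frac{181421}{138153}\right) \left(-116150\right) = \frac{4109671}{552612} \left(-116150\right) = - \frac{238669143325}{276306}$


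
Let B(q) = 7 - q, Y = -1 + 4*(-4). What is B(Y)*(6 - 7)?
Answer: -24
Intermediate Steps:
Y = -17 (Y = -1 - 16 = -17)
B(Y)*(6 - 7) = (7 - 1*(-17))*(6 - 7) = (7 + 17)*(-1) = 24*(-1) = -24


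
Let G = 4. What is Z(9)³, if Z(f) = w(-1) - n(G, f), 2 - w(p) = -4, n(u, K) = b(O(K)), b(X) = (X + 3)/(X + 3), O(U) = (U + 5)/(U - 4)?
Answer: 125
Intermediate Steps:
O(U) = (5 + U)/(-4 + U)
b(X) = 1 (b(X) = (3 + X)/(3 + X) = 1)
n(u, K) = 1
w(p) = 6 (w(p) = 2 - 1*(-4) = 2 + 4 = 6)
Z(f) = 5 (Z(f) = 6 - 1*1 = 6 - 1 = 5)
Z(9)³ = 5³ = 125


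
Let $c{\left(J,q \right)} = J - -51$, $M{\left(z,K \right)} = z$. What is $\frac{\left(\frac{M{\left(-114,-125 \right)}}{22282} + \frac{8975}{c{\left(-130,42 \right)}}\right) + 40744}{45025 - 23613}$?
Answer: $\frac{17880194219}{9422768134} \approx 1.8976$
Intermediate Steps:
$c{\left(J,q \right)} = 51 + J$ ($c{\left(J,q \right)} = J + 51 = 51 + J$)
$\frac{\left(\frac{M{\left(-114,-125 \right)}}{22282} + \frac{8975}{c{\left(-130,42 \right)}}\right) + 40744}{45025 - 23613} = \frac{\left(- \frac{114}{22282} + \frac{8975}{51 - 130}\right) + 40744}{45025 - 23613} = \frac{\left(\left(-114\right) \frac{1}{22282} + \frac{8975}{-79}\right) + 40744}{21412} = \left(\left(- \frac{57}{11141} + 8975 \left(- \frac{1}{79}\right)\right) + 40744\right) \frac{1}{21412} = \left(\left(- \frac{57}{11141} - \frac{8975}{79}\right) + 40744\right) \frac{1}{21412} = \left(- \frac{99994978}{880139} + 40744\right) \frac{1}{21412} = \frac{35760388438}{880139} \cdot \frac{1}{21412} = \frac{17880194219}{9422768134}$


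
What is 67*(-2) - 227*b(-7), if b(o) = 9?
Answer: -2177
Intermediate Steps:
67*(-2) - 227*b(-7) = 67*(-2) - 227*9 = -134 - 2043 = -2177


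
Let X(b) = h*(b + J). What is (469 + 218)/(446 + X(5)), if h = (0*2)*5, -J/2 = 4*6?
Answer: 687/446 ≈ 1.5404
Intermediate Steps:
J = -48 (J = -8*6 = -2*24 = -48)
h = 0 (h = 0*5 = 0)
X(b) = 0 (X(b) = 0*(b - 48) = 0*(-48 + b) = 0)
(469 + 218)/(446 + X(5)) = (469 + 218)/(446 + 0) = 687/446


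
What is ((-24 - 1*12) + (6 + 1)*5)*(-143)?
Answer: 143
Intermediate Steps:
((-24 - 1*12) + (6 + 1)*5)*(-143) = ((-24 - 12) + 7*5)*(-143) = (-36 + 35)*(-143) = -1*(-143) = 143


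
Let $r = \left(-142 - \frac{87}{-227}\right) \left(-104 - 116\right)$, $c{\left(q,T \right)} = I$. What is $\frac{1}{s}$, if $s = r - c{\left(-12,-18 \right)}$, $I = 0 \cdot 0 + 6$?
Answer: $\frac{227}{7070978} \approx 3.2103 \cdot 10^{-5}$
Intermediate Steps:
$I = 6$ ($I = 0 + 6 = 6$)
$c{\left(q,T \right)} = 6$
$r = \frac{7072340}{227}$ ($r = \left(-142 - - \frac{87}{227}\right) \left(-220\right) = \left(-142 + \frac{87}{227}\right) \left(-220\right) = \left(- \frac{32147}{227}\right) \left(-220\right) = \frac{7072340}{227} \approx 31156.0$)
$s = \frac{7070978}{227}$ ($s = \frac{7072340}{227} - 6 = \frac{7070978}{227} \approx 31150.0$)
$\frac{1}{s} = \frac{1}{\frac{7070978}{227}} = \frac{227}{7070978}$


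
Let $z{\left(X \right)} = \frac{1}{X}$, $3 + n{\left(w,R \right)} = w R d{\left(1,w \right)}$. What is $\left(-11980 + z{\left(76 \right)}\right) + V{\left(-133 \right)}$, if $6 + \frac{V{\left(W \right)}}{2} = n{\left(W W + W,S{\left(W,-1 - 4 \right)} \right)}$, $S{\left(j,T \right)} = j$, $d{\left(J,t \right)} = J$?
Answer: $- \frac{355823943}{76} \approx -4.6819 \cdot 10^{6}$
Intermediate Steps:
$n{\left(w,R \right)} = -3 + R w$ ($n{\left(w,R \right)} = -3 + w R 1 = -3 + R w 1 = -3 + R w$)
$V{\left(W \right)} = -18 + 2 W \left(W + W^{2}\right)$ ($V{\left(W \right)} = -12 + 2 \left(-3 + W \left(W W + W\right)\right) = -12 + 2 \left(-3 + W \left(W^{2} + W\right)\right) = -12 + 2 \left(-3 + W \left(W + W^{2}\right)\right) = -12 + \left(-6 + 2 W \left(W + W^{2}\right)\right) = -18 + 2 W \left(W + W^{2}\right)$)
$\left(-11980 + z{\left(76 \right)}\right) + V{\left(-133 \right)} = \left(-11980 + \frac{1}{76}\right) + \left(-18 + 2 \left(-133\right)^{2} \left(1 - 133\right)\right) = \left(-11980 + \frac{1}{76}\right) + \left(-18 + 2 \cdot 17689 \left(-132\right)\right) = - \frac{910479}{76} - 4669914 = - \frac{355823943}{76}$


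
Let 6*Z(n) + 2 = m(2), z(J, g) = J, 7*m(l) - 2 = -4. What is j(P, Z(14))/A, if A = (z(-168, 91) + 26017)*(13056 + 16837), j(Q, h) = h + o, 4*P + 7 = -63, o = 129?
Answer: 2701/16226787297 ≈ 1.6645e-7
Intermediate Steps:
m(l) = -2/7 (m(l) = 2/7 + (⅐)*(-4) = 2/7 - 4/7 = -2/7)
Z(n) = -8/21 (Z(n) = -⅓ + (⅙)*(-2/7) = -⅓ - 1/21 = -8/21)
P = -35/2 (P = -7/4 + (¼)*(-63) = -7/4 - 63/4 = -35/2 ≈ -17.500)
j(Q, h) = 129 + h (j(Q, h) = h + 129 = 129 + h)
A = 772704157 (A = (-168 + 26017)*(13056 + 16837) = 25849*29893 = 772704157)
j(P, Z(14))/A = (129 - 8/21)/772704157 = (2701/21)*(1/772704157) = 2701/16226787297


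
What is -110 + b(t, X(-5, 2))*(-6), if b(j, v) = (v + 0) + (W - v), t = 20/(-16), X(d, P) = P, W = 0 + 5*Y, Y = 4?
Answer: -230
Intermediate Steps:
W = 20 (W = 0 + 5*4 = 0 + 20 = 20)
t = -5/4 (t = 20*(-1/16) = -5/4 ≈ -1.2500)
b(j, v) = 20 (b(j, v) = (v + 0) + (20 - v) = v + (20 - v) = 20)
-110 + b(t, X(-5, 2))*(-6) = -110 + 20*(-6) = -110 - 120 = -230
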